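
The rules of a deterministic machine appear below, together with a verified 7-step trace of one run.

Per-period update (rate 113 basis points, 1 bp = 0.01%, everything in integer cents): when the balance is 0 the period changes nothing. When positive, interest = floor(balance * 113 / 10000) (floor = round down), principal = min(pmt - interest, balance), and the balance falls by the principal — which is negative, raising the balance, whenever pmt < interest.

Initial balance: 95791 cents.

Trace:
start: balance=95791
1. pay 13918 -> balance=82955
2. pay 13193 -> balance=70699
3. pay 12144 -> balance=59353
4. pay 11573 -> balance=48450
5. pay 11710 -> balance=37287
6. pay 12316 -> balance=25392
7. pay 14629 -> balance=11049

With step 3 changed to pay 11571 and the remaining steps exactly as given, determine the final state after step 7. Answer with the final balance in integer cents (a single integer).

11649

(re-executing from step 3 with the substitution; state before step 3: balance=70699)
3. pay 11571 -> balance=59926
4. pay 11573 -> balance=49030
5. pay 11710 -> balance=37874
6. pay 12316 -> balance=25985
7. pay 14629 -> balance=11649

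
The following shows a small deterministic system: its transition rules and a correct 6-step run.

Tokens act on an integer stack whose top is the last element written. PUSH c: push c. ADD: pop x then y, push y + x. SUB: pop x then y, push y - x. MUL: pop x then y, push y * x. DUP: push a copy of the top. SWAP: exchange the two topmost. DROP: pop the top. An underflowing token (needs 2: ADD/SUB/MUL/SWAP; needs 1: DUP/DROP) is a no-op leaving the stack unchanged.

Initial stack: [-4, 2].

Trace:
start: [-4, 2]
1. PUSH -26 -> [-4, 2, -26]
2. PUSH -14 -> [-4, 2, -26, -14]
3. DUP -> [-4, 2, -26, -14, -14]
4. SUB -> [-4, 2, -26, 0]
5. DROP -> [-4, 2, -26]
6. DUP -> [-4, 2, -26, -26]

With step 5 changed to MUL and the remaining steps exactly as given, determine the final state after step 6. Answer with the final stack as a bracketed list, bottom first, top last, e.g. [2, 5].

[-4, 2, 0, 0]

(re-executing from step 5 with the substitution; state before step 5: [-4, 2, -26, 0])
5. MUL -> [-4, 2, 0]
6. DUP -> [-4, 2, 0, 0]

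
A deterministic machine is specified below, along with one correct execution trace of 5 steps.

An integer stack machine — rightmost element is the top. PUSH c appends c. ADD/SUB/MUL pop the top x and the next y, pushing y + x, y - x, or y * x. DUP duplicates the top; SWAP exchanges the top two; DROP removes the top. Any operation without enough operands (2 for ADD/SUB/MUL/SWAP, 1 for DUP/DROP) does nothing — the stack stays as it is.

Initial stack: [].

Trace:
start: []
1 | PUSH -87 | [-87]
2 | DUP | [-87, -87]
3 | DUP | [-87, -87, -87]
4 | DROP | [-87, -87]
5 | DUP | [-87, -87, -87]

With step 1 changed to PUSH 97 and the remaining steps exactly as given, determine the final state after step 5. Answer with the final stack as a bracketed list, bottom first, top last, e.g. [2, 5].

(re-executing from step 1 with the substitution; state before step 1: [])
1 | PUSH 97 | [97]
2 | DUP | [97, 97]
3 | DUP | [97, 97, 97]
4 | DROP | [97, 97]
5 | DUP | [97, 97, 97]

[97, 97, 97]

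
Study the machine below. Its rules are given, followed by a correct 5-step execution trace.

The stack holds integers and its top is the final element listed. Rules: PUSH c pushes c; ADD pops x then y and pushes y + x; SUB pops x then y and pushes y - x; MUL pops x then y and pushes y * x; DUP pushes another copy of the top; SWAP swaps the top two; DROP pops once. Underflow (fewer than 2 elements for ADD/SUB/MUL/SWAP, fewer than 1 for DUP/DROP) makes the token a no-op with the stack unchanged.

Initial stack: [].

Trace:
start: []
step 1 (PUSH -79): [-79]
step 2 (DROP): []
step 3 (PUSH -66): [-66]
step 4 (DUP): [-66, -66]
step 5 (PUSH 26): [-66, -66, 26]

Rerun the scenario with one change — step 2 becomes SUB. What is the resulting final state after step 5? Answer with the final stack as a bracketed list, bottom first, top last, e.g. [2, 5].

(re-executing from step 2 with the substitution; state before step 2: [-79])
step 2 (SUB): [-79]
step 3 (PUSH -66): [-79, -66]
step 4 (DUP): [-79, -66, -66]
step 5 (PUSH 26): [-79, -66, -66, 26]

[-79, -66, -66, 26]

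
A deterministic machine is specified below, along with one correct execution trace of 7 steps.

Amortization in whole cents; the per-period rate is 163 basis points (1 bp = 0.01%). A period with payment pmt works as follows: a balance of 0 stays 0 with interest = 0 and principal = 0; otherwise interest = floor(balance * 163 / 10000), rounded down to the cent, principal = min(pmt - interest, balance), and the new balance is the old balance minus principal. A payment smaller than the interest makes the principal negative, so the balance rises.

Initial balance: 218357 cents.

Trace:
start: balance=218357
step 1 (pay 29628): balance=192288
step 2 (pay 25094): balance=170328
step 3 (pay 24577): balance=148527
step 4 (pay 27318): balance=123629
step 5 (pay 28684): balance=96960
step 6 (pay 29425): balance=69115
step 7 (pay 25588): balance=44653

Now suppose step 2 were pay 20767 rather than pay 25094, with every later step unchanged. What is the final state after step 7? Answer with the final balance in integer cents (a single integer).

(re-executing from step 2 with the substitution; state before step 2: balance=192288)
step 2 (pay 20767): balance=174655
step 3 (pay 24577): balance=152924
step 4 (pay 27318): balance=128098
step 5 (pay 28684): balance=101501
step 6 (pay 29425): balance=73730
step 7 (pay 25588): balance=49343

49343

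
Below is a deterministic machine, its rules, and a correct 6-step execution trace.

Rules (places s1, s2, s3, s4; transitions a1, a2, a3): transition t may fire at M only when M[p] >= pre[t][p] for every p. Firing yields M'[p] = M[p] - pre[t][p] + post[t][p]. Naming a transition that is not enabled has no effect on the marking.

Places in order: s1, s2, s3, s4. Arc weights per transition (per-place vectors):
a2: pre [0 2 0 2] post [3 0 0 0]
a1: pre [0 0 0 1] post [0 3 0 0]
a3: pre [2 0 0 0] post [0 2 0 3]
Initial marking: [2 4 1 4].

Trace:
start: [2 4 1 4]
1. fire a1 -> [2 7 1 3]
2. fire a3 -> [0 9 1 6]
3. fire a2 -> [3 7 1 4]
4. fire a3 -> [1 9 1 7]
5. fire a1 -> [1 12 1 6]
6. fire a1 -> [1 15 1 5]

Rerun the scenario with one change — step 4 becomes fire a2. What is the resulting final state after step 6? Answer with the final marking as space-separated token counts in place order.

(re-executing from step 4 with the substitution; state before step 4: [3 7 1 4])
4. fire a2 -> [6 5 1 2]
5. fire a1 -> [6 8 1 1]
6. fire a1 -> [6 11 1 0]

6 11 1 0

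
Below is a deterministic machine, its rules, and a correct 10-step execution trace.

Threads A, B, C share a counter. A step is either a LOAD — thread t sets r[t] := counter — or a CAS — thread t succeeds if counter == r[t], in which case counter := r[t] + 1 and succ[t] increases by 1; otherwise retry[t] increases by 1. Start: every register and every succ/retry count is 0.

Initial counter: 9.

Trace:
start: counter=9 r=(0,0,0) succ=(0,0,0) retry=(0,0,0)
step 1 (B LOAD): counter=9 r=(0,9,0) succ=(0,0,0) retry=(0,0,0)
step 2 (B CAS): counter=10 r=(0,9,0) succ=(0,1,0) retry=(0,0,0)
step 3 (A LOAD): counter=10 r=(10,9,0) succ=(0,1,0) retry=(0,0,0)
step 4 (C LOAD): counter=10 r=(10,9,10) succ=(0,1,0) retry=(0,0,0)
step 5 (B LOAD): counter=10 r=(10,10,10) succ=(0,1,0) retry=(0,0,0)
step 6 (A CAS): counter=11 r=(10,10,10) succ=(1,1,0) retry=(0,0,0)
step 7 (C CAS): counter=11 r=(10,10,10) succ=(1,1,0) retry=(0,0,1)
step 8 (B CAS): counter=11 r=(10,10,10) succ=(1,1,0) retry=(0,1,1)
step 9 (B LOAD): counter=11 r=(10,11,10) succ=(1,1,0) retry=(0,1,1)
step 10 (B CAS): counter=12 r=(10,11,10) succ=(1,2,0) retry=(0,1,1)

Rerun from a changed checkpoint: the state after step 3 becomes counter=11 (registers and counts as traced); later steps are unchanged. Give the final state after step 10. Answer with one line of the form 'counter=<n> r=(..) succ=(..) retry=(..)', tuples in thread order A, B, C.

state after step 3 := counter=11 r=(10,9,0) succ=(0,1,0) retry=(0,0,0)
step 4 (C LOAD): counter=11 r=(10,9,11) succ=(0,1,0) retry=(0,0,0)
step 5 (B LOAD): counter=11 r=(10,11,11) succ=(0,1,0) retry=(0,0,0)
step 6 (A CAS): counter=11 r=(10,11,11) succ=(0,1,0) retry=(1,0,0)
step 7 (C CAS): counter=12 r=(10,11,11) succ=(0,1,1) retry=(1,0,0)
step 8 (B CAS): counter=12 r=(10,11,11) succ=(0,1,1) retry=(1,1,0)
step 9 (B LOAD): counter=12 r=(10,12,11) succ=(0,1,1) retry=(1,1,0)
step 10 (B CAS): counter=13 r=(10,12,11) succ=(0,2,1) retry=(1,1,0)

counter=13 r=(10,12,11) succ=(0,2,1) retry=(1,1,0)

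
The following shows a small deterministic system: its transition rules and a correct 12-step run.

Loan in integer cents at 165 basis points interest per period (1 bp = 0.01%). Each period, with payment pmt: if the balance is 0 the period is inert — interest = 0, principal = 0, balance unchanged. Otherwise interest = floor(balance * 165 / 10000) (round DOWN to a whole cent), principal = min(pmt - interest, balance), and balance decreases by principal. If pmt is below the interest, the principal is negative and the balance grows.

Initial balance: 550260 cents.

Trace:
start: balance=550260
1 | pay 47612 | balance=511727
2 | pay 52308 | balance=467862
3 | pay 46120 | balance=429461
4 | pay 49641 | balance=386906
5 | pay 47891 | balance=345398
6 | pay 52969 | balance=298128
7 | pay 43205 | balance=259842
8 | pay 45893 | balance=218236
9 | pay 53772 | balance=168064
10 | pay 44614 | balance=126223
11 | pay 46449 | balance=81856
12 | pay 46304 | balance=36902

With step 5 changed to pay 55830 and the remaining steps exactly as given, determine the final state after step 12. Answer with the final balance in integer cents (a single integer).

(re-executing from step 5 with the substitution; state before step 5: balance=386906)
5 | pay 55830 | balance=337459
6 | pay 52969 | balance=290058
7 | pay 43205 | balance=251638
8 | pay 45893 | balance=209897
9 | pay 53772 | balance=159588
10 | pay 44614 | balance=117607
11 | pay 46449 | balance=73098
12 | pay 46304 | balance=28000

28000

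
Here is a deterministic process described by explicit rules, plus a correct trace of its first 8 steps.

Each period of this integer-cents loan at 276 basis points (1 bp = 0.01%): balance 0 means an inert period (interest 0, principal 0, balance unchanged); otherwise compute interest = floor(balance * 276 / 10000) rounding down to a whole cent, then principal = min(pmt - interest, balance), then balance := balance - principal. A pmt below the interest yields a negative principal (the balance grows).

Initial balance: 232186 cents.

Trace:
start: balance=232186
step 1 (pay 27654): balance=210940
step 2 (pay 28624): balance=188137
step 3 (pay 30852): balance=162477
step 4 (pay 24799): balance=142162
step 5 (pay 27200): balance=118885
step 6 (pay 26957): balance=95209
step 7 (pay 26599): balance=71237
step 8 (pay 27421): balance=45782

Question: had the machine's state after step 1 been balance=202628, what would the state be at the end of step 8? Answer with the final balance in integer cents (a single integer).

state after step 1 := balance=202628
step 2 (pay 28624): balance=179596
step 3 (pay 30852): balance=153700
step 4 (pay 24799): balance=133143
step 5 (pay 27200): balance=109617
step 6 (pay 26957): balance=85685
step 7 (pay 26599): balance=61450
step 8 (pay 27421): balance=35725

35725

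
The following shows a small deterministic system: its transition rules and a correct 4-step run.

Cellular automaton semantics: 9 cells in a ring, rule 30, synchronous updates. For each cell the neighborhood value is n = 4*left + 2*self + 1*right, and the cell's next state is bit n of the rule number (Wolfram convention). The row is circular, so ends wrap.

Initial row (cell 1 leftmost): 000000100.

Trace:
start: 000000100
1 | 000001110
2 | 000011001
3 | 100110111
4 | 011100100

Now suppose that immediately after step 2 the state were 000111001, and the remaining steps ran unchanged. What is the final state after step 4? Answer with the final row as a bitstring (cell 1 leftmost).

001011100

state after step 2 := 000111001
3 | 101100111
4 | 001011100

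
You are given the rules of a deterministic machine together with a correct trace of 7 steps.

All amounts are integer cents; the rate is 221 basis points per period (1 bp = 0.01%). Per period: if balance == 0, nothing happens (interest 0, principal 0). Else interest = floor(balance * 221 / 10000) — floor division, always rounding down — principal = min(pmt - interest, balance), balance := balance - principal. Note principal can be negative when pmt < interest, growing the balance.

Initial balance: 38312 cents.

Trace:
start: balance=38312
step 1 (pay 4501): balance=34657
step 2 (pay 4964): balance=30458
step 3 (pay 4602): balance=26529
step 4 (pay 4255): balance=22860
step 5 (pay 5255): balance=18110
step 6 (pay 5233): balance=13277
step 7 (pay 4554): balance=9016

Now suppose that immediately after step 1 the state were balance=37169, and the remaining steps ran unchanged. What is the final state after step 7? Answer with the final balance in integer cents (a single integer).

11879

state after step 1 := balance=37169
step 2 (pay 4964): balance=33026
step 3 (pay 4602): balance=29153
step 4 (pay 4255): balance=25542
step 5 (pay 5255): balance=20851
step 6 (pay 5233): balance=16078
step 7 (pay 4554): balance=11879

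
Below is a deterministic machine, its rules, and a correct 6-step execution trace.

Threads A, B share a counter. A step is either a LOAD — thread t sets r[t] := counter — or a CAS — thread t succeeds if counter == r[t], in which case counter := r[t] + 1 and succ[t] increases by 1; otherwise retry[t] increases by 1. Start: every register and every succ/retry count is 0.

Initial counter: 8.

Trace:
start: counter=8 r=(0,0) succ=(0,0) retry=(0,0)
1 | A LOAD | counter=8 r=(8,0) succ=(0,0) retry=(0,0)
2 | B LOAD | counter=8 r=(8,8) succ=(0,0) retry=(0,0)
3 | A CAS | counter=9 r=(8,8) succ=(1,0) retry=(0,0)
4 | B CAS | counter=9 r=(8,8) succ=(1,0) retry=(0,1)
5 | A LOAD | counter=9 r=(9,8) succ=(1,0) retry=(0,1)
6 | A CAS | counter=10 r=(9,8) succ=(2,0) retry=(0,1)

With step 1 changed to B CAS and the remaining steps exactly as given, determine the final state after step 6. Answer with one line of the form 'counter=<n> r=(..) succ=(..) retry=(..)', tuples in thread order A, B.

counter=10 r=(9,8) succ=(1,1) retry=(1,1)

(re-executing from step 1 with the substitution; state before step 1: counter=8 r=(0,0) succ=(0,0) retry=(0,0))
1 | B CAS | counter=8 r=(0,0) succ=(0,0) retry=(0,1)
2 | B LOAD | counter=8 r=(0,8) succ=(0,0) retry=(0,1)
3 | A CAS | counter=8 r=(0,8) succ=(0,0) retry=(1,1)
4 | B CAS | counter=9 r=(0,8) succ=(0,1) retry=(1,1)
5 | A LOAD | counter=9 r=(9,8) succ=(0,1) retry=(1,1)
6 | A CAS | counter=10 r=(9,8) succ=(1,1) retry=(1,1)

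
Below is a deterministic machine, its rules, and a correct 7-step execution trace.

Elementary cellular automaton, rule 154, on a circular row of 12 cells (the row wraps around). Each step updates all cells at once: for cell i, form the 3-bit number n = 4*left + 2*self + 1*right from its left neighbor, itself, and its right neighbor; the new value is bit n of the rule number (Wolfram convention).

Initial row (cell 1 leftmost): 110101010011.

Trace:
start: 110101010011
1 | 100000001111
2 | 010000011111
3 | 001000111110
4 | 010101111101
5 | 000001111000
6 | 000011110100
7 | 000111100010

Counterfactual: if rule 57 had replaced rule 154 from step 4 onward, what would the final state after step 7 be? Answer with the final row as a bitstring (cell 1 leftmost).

010101101001

(re-executing steps 4..7 under rule 57; state before step 4: 001000111110)
4 | 100110100001
5 | 010101011101
6 | 101010110010
7 | 010101101001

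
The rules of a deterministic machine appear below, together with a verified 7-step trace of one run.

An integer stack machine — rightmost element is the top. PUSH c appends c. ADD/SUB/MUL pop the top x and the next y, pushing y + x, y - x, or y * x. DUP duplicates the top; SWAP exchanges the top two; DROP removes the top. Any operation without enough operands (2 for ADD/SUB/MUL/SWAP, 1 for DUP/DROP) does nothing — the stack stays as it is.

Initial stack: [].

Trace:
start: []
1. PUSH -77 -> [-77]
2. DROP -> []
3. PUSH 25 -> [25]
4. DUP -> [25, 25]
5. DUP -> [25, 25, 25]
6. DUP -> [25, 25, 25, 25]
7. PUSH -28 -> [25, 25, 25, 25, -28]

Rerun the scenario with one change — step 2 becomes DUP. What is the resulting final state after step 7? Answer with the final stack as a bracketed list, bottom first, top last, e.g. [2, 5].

[-77, -77, 25, 25, 25, 25, -28]

(re-executing from step 2 with the substitution; state before step 2: [-77])
2. DUP -> [-77, -77]
3. PUSH 25 -> [-77, -77, 25]
4. DUP -> [-77, -77, 25, 25]
5. DUP -> [-77, -77, 25, 25, 25]
6. DUP -> [-77, -77, 25, 25, 25, 25]
7. PUSH -28 -> [-77, -77, 25, 25, 25, 25, -28]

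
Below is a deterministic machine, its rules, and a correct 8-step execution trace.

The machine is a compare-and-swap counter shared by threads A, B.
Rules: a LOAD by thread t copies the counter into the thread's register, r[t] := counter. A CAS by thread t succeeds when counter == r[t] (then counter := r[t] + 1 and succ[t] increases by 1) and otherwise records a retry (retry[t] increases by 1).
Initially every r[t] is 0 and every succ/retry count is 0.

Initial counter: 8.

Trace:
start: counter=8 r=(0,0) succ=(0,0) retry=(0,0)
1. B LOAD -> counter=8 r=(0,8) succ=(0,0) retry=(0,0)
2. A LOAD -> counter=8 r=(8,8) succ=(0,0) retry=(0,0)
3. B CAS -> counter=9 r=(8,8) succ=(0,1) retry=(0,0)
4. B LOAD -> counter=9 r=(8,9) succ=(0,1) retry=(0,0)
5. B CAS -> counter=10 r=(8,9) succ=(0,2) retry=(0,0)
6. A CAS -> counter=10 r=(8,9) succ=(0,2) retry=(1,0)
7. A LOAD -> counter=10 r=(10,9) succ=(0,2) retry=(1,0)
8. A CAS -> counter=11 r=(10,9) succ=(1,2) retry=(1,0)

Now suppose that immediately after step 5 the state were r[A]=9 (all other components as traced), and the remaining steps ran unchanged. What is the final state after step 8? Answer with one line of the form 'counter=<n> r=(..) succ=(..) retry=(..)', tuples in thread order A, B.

counter=11 r=(10,9) succ=(1,2) retry=(1,0)

state after step 5 := counter=10 r=(9,9) succ=(0,2) retry=(0,0)
6. A CAS -> counter=10 r=(9,9) succ=(0,2) retry=(1,0)
7. A LOAD -> counter=10 r=(10,9) succ=(0,2) retry=(1,0)
8. A CAS -> counter=11 r=(10,9) succ=(1,2) retry=(1,0)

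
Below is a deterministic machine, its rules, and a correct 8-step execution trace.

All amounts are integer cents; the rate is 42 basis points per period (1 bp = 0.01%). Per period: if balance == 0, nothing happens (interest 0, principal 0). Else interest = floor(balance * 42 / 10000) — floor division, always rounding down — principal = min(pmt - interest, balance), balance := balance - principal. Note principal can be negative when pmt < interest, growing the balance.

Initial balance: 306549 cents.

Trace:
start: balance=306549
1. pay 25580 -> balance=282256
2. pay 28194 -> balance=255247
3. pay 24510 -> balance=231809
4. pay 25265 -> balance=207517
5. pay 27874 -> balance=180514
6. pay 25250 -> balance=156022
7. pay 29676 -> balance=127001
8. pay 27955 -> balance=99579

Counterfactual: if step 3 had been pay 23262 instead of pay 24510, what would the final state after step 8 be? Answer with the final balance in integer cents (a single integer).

100852

(re-executing from step 3 with the substitution; state before step 3: balance=255247)
3. pay 23262 -> balance=233057
4. pay 25265 -> balance=208770
5. pay 27874 -> balance=181772
6. pay 25250 -> balance=157285
7. pay 29676 -> balance=128269
8. pay 27955 -> balance=100852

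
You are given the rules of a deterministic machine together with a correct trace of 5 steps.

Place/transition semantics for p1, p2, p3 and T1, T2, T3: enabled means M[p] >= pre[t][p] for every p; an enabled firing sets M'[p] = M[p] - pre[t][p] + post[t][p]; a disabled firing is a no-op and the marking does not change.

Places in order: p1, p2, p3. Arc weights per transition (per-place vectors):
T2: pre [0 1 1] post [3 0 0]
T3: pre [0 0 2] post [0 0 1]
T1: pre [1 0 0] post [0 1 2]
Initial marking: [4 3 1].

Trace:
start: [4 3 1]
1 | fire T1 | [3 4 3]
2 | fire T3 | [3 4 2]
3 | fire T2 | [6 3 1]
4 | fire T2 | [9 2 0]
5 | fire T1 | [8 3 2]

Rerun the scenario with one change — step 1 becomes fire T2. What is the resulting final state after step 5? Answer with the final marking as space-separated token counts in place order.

(re-executing from step 1 with the substitution; state before step 1: [4 3 1])
1 | fire T2 | [7 2 0]
2 | fire T3 | [7 2 0]
3 | fire T2 | [7 2 0]
4 | fire T2 | [7 2 0]
5 | fire T1 | [6 3 2]

6 3 2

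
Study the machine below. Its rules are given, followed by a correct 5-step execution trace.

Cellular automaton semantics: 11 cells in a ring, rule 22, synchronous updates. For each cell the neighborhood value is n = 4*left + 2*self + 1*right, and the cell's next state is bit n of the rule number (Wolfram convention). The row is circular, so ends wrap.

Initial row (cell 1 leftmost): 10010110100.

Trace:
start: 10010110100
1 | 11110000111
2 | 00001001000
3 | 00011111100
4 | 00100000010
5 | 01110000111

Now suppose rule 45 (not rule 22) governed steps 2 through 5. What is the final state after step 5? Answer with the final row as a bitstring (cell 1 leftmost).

01101000110

(re-executing steps 2..5 under rule 45; state before step 2: 11110000111)
2 | 00000110100
3 | 11110101101
4 | 00001111011
5 | 01101000110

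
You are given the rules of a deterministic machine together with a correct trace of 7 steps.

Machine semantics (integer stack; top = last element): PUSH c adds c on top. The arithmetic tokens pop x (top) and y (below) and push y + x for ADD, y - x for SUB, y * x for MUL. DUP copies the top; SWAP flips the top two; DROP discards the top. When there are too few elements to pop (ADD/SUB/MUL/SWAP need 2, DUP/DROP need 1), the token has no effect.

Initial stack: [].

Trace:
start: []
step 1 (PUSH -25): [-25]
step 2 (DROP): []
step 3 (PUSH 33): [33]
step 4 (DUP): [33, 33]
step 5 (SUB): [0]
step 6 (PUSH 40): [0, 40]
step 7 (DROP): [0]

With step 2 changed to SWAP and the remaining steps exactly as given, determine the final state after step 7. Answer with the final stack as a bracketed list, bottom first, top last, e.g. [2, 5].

[-25, 0]

(re-executing from step 2 with the substitution; state before step 2: [-25])
step 2 (SWAP): [-25]
step 3 (PUSH 33): [-25, 33]
step 4 (DUP): [-25, 33, 33]
step 5 (SUB): [-25, 0]
step 6 (PUSH 40): [-25, 0, 40]
step 7 (DROP): [-25, 0]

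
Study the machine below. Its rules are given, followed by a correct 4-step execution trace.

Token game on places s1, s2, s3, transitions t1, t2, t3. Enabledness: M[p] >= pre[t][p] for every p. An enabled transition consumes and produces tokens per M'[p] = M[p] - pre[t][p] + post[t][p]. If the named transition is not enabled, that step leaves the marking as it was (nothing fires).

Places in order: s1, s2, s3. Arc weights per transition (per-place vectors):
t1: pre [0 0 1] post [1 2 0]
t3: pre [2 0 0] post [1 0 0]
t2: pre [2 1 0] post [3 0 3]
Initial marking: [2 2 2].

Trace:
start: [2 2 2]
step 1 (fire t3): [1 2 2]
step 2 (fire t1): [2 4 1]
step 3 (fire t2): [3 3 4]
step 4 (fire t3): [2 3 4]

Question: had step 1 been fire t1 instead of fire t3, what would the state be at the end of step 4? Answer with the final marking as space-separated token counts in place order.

4 5 3

(re-executing from step 1 with the substitution; state before step 1: [2 2 2])
step 1 (fire t1): [3 4 1]
step 2 (fire t1): [4 6 0]
step 3 (fire t2): [5 5 3]
step 4 (fire t3): [4 5 3]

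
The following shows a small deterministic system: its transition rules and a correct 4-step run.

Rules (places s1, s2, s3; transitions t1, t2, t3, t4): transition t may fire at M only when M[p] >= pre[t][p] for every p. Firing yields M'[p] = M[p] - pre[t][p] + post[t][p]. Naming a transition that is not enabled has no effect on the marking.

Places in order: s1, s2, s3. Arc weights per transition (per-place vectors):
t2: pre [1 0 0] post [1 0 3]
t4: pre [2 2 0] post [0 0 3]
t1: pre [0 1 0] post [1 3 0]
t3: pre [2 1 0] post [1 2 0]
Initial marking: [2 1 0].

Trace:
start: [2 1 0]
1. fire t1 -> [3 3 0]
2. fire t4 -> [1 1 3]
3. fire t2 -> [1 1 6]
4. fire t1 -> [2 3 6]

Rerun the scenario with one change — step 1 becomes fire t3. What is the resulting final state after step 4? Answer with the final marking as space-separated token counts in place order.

(re-executing from step 1 with the substitution; state before step 1: [2 1 0])
1. fire t3 -> [1 2 0]
2. fire t4 -> [1 2 0]
3. fire t2 -> [1 2 3]
4. fire t1 -> [2 4 3]

2 4 3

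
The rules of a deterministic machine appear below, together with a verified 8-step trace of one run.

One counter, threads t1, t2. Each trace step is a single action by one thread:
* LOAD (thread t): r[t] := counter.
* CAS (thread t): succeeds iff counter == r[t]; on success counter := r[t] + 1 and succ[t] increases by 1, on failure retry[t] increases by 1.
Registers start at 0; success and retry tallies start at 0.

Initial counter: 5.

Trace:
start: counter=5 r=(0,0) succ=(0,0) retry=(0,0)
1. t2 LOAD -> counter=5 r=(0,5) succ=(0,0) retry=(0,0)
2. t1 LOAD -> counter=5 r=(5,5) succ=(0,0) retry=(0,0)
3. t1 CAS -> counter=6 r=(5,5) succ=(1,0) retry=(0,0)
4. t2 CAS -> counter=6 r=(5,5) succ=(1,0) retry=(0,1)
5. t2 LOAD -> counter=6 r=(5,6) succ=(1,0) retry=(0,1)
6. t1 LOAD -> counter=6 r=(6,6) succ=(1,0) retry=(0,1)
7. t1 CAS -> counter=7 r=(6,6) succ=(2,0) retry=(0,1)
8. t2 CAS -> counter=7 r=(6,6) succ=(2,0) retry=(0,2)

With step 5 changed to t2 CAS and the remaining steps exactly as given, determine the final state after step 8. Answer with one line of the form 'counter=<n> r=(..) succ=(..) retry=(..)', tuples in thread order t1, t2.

counter=7 r=(6,5) succ=(2,0) retry=(0,3)

(re-executing from step 5 with the substitution; state before step 5: counter=6 r=(5,5) succ=(1,0) retry=(0,1))
5. t2 CAS -> counter=6 r=(5,5) succ=(1,0) retry=(0,2)
6. t1 LOAD -> counter=6 r=(6,5) succ=(1,0) retry=(0,2)
7. t1 CAS -> counter=7 r=(6,5) succ=(2,0) retry=(0,2)
8. t2 CAS -> counter=7 r=(6,5) succ=(2,0) retry=(0,3)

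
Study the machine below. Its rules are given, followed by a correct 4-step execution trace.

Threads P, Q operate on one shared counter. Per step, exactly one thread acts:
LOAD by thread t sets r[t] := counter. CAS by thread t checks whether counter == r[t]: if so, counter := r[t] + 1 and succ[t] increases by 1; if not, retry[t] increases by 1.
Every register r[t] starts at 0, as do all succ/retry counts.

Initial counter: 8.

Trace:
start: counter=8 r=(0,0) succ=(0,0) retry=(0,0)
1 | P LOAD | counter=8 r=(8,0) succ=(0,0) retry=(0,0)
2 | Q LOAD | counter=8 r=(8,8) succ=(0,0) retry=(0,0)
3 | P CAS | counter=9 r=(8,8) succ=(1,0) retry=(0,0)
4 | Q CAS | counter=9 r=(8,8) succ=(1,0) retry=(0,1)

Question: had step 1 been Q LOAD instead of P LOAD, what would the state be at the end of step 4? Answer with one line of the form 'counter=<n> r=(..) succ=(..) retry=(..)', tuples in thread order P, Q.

(re-executing from step 1 with the substitution; state before step 1: counter=8 r=(0,0) succ=(0,0) retry=(0,0))
1 | Q LOAD | counter=8 r=(0,8) succ=(0,0) retry=(0,0)
2 | Q LOAD | counter=8 r=(0,8) succ=(0,0) retry=(0,0)
3 | P CAS | counter=8 r=(0,8) succ=(0,0) retry=(1,0)
4 | Q CAS | counter=9 r=(0,8) succ=(0,1) retry=(1,0)

counter=9 r=(0,8) succ=(0,1) retry=(1,0)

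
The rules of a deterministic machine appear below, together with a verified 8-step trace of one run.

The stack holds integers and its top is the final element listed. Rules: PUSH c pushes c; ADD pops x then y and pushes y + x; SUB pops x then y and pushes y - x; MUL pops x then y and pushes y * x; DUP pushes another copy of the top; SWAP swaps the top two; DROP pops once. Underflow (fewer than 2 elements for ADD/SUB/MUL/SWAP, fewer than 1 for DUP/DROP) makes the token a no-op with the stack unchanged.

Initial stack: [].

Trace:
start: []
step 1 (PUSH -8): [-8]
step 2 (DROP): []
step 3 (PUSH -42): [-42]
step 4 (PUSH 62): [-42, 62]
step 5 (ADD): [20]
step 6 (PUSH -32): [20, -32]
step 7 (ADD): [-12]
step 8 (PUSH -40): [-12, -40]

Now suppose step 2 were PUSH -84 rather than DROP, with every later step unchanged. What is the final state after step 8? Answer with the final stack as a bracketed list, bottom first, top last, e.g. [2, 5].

[-8, -84, -12, -40]

(re-executing from step 2 with the substitution; state before step 2: [-8])
step 2 (PUSH -84): [-8, -84]
step 3 (PUSH -42): [-8, -84, -42]
step 4 (PUSH 62): [-8, -84, -42, 62]
step 5 (ADD): [-8, -84, 20]
step 6 (PUSH -32): [-8, -84, 20, -32]
step 7 (ADD): [-8, -84, -12]
step 8 (PUSH -40): [-8, -84, -12, -40]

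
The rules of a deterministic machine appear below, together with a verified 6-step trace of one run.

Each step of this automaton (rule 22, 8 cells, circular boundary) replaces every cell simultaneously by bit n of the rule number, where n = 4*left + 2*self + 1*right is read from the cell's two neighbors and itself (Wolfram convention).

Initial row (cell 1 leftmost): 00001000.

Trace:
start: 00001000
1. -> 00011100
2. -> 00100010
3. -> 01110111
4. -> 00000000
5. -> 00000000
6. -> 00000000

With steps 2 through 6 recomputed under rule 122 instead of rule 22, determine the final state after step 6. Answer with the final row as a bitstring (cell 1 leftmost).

11110111

(re-executing steps 2..6 under rule 122; state before step 2: 00011100)
2. -> 00110110
3. -> 01111111
4. -> 11000001
5. -> 01100011
6. -> 11110111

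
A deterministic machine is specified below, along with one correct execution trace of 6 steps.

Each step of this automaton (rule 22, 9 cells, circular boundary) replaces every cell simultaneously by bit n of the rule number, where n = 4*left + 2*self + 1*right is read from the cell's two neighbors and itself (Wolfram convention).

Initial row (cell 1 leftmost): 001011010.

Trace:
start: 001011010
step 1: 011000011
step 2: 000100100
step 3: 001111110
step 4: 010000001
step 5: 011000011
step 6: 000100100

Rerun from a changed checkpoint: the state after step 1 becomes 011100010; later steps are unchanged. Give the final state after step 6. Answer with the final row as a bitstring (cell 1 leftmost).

111000001

state after step 1 := 011100010
step 2: 100010111
step 3: 010110000
step 4: 110001000
step 5: 001011101
step 6: 111000001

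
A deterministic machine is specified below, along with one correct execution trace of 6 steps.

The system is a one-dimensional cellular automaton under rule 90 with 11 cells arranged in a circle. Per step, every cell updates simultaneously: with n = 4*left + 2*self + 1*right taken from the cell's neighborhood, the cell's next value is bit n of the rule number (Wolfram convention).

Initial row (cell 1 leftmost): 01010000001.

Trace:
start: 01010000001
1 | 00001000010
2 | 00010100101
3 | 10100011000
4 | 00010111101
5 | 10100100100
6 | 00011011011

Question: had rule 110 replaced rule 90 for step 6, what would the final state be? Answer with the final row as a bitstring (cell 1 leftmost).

(re-executing step 6 under rule 110; state before step 6: 10100100100)
6 | 11101101101

11101101101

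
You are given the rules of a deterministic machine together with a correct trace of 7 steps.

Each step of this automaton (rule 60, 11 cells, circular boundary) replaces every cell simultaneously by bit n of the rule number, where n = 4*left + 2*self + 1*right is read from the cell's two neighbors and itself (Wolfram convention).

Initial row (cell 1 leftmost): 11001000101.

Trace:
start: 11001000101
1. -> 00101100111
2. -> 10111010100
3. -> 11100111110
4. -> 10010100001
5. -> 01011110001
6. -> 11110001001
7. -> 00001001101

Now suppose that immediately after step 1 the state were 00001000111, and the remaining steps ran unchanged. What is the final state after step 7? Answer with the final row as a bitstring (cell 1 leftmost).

10100110011

state after step 1 := 00001000111
2. -> 10001100100
3. -> 11001010110
4. -> 10101111101
5. -> 01111000011
6. -> 11000100010
7. -> 10100110011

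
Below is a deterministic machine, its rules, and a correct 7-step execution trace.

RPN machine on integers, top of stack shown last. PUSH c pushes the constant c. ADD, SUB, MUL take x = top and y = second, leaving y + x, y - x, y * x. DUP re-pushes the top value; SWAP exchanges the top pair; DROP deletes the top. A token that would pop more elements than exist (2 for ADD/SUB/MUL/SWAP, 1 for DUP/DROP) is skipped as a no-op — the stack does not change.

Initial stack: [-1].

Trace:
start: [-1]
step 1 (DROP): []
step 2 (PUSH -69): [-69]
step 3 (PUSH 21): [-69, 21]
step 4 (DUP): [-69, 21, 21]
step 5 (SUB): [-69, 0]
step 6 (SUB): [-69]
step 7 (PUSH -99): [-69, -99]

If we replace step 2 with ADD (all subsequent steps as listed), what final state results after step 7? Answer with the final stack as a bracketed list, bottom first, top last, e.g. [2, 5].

(re-executing from step 2 with the substitution; state before step 2: [])
step 2 (ADD): []
step 3 (PUSH 21): [21]
step 4 (DUP): [21, 21]
step 5 (SUB): [0]
step 6 (SUB): [0]
step 7 (PUSH -99): [0, -99]

[0, -99]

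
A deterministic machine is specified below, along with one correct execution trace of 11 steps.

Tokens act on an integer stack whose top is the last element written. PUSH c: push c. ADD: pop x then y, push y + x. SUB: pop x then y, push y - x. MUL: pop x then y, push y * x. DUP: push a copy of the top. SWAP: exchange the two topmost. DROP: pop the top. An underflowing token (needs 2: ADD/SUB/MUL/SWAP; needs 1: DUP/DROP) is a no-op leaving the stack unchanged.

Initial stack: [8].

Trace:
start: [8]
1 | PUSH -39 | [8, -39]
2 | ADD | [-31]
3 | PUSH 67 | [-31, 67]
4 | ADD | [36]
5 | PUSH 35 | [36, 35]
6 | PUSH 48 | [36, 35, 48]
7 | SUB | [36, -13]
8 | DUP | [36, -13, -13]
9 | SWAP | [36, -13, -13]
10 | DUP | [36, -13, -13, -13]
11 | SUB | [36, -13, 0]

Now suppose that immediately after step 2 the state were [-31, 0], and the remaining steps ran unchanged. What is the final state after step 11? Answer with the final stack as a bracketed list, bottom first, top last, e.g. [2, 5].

state after step 2 := [-31, 0]
3 | PUSH 67 | [-31, 0, 67]
4 | ADD | [-31, 67]
5 | PUSH 35 | [-31, 67, 35]
6 | PUSH 48 | [-31, 67, 35, 48]
7 | SUB | [-31, 67, -13]
8 | DUP | [-31, 67, -13, -13]
9 | SWAP | [-31, 67, -13, -13]
10 | DUP | [-31, 67, -13, -13, -13]
11 | SUB | [-31, 67, -13, 0]

[-31, 67, -13, 0]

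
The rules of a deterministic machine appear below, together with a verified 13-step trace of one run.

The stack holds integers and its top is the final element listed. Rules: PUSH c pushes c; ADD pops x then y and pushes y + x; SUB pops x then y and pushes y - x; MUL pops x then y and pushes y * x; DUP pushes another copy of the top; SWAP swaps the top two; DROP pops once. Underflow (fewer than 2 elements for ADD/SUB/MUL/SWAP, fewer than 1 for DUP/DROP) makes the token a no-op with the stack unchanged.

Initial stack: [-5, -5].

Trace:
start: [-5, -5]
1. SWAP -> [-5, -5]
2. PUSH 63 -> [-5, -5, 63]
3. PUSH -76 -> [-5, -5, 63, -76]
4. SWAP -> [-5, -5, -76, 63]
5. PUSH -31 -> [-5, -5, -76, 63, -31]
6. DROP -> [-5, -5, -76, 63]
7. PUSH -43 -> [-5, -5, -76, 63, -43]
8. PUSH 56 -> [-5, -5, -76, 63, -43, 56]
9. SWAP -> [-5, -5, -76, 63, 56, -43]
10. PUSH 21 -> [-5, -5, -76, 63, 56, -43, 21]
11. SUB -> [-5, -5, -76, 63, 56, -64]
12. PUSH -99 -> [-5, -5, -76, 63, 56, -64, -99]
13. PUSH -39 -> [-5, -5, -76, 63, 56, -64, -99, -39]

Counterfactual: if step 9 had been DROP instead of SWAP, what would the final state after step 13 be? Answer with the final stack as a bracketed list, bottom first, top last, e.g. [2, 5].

[-5, -5, -76, 63, -64, -99, -39]

(re-executing from step 9 with the substitution; state before step 9: [-5, -5, -76, 63, -43, 56])
9. DROP -> [-5, -5, -76, 63, -43]
10. PUSH 21 -> [-5, -5, -76, 63, -43, 21]
11. SUB -> [-5, -5, -76, 63, -64]
12. PUSH -99 -> [-5, -5, -76, 63, -64, -99]
13. PUSH -39 -> [-5, -5, -76, 63, -64, -99, -39]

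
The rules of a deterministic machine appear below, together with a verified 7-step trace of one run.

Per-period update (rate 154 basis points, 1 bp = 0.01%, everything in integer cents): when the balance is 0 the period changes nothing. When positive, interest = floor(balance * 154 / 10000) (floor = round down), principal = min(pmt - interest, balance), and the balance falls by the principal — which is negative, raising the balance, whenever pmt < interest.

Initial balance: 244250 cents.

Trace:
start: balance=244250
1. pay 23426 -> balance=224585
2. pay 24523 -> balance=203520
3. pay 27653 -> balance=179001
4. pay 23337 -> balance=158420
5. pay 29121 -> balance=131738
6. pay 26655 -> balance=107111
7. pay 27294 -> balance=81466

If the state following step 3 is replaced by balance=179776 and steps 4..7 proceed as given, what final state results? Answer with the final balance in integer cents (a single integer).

state after step 3 := balance=179776
4. pay 23337 -> balance=159207
5. pay 29121 -> balance=132537
6. pay 26655 -> balance=107923
7. pay 27294 -> balance=82291

82291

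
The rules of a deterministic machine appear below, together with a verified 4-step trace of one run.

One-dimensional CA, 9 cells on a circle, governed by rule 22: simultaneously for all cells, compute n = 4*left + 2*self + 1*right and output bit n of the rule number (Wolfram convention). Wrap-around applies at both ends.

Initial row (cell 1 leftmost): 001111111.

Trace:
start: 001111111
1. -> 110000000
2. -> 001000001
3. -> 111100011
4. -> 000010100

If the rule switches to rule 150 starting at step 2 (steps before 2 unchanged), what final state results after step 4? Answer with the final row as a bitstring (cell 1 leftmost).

(re-executing steps 2..4 under rule 150; state before step 2: 110000000)
2. -> 001000001
3. -> 111100011
4. -> 111010101

111010101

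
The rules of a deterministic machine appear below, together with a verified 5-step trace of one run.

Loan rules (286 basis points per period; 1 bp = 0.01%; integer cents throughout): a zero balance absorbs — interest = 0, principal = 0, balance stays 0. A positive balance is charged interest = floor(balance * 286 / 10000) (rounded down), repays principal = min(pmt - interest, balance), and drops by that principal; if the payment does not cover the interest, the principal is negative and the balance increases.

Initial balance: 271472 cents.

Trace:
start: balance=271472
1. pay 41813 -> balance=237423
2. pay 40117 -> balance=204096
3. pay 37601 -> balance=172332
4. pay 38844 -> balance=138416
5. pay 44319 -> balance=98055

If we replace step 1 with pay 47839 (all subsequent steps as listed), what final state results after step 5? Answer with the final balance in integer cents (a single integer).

(re-executing from step 1 with the substitution; state before step 1: balance=271472)
1. pay 47839 -> balance=231397
2. pay 40117 -> balance=197897
3. pay 37601 -> balance=165955
4. pay 38844 -> balance=131857
5. pay 44319 -> balance=91309

91309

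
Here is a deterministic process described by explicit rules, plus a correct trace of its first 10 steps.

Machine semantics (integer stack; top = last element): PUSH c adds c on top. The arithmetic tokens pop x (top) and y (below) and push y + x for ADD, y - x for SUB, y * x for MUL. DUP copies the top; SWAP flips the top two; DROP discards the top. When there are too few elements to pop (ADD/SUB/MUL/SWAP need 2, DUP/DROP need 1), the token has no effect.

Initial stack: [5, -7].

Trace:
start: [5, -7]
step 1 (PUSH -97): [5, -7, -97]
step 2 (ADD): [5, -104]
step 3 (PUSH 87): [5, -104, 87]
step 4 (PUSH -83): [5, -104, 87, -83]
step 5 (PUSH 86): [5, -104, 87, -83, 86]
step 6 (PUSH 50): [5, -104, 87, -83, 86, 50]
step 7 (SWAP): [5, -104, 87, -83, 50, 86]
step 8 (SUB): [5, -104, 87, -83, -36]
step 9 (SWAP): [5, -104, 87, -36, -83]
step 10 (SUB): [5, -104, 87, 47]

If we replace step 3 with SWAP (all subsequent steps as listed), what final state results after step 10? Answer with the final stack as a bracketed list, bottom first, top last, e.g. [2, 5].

[-104, 5, 47]

(re-executing from step 3 with the substitution; state before step 3: [5, -104])
step 3 (SWAP): [-104, 5]
step 4 (PUSH -83): [-104, 5, -83]
step 5 (PUSH 86): [-104, 5, -83, 86]
step 6 (PUSH 50): [-104, 5, -83, 86, 50]
step 7 (SWAP): [-104, 5, -83, 50, 86]
step 8 (SUB): [-104, 5, -83, -36]
step 9 (SWAP): [-104, 5, -36, -83]
step 10 (SUB): [-104, 5, 47]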